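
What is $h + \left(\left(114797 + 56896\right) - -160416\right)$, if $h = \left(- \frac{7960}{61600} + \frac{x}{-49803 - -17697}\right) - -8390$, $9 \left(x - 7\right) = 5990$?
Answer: $\frac{75759148583687}{222494580} \approx 3.405 \cdot 10^{5}$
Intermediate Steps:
$x = \frac{6053}{9}$ ($x = 7 + \frac{1}{9} \cdot 5990 = 7 + \frac{5990}{9} = \frac{6053}{9} \approx 672.56$)
$h = \frac{1866696114467}{222494580}$ ($h = \left(- \frac{7960}{61600} + \frac{6053}{9 \left(-49803 - -17697\right)}\right) - -8390 = \left(\left(-7960\right) \frac{1}{61600} + \frac{6053}{9 \left(-49803 + 17697\right)}\right) + 8390 = \left(- \frac{199}{1540} + \frac{6053}{9 \left(-32106\right)}\right) + 8390 = \left(- \frac{199}{1540} + \frac{6053}{9} \left(- \frac{1}{32106}\right)\right) + 8390 = \left(- \frac{199}{1540} - \frac{6053}{288954}\right) + 8390 = - \frac{33411733}{222494580} + 8390 = \frac{1866696114467}{222494580} \approx 8389.8$)
$h + \left(\left(114797 + 56896\right) - -160416\right) = \frac{1866696114467}{222494580} + \left(\left(114797 + 56896\right) - -160416\right) = \frac{1866696114467}{222494580} + \left(171693 + 160416\right) = \frac{1866696114467}{222494580} + 332109 = \frac{75759148583687}{222494580}$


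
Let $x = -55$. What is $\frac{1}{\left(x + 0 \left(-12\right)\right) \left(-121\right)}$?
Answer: $\frac{1}{6655} \approx 0.00015026$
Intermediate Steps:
$\frac{1}{\left(x + 0 \left(-12\right)\right) \left(-121\right)} = \frac{1}{\left(-55 + 0 \left(-12\right)\right) \left(-121\right)} = \frac{1}{\left(-55 + 0\right) \left(-121\right)} = \frac{1}{\left(-55\right) \left(-121\right)} = \frac{1}{6655}$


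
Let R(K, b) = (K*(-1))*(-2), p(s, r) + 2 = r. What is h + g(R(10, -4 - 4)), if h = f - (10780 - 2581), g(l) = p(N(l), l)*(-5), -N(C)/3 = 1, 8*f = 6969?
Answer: -59343/8 ≈ -7417.9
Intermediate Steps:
f = 6969/8 (f = (⅛)*6969 = 6969/8 ≈ 871.13)
N(C) = -3 (N(C) = -3*1 = -3)
p(s, r) = -2 + r
R(K, b) = 2*K (R(K, b) = -K*(-2) = 2*K)
g(l) = 10 - 5*l (g(l) = (-2 + l)*(-5) = 10 - 5*l)
h = -58623/8 (h = 6969/8 - (10780 - 2581) = 6969/8 - 1*8199 = 6969/8 - 8199 = -58623/8 ≈ -7327.9)
h + g(R(10, -4 - 4)) = -58623/8 + (10 - 10*10) = -58623/8 + (10 - 5*20) = -58623/8 + (10 - 100) = -58623/8 - 90 = -59343/8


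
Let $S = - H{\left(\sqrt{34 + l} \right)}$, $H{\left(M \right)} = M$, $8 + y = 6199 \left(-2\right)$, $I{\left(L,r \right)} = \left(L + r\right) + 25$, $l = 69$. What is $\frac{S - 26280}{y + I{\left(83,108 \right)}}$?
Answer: $\frac{2628}{1219} + \frac{\sqrt{103}}{12190} \approx 2.1567$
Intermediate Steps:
$I{\left(L,r \right)} = 25 + L + r$
$y = -12406$ ($y = -8 + 6199 \left(-2\right) = -8 - 12398 = -12406$)
$S = - \sqrt{103}$ ($S = - \sqrt{34 + 69} = - \sqrt{103} \approx -10.149$)
$\frac{S - 26280}{y + I{\left(83,108 \right)}} = \frac{- \sqrt{103} - 26280}{-12406 + \left(25 + 83 + 108\right)} = \frac{-26280 - \sqrt{103}}{-12406 + 216} = \frac{-26280 - \sqrt{103}}{-12190} = \left(-26280 - \sqrt{103}\right) \left(- \frac{1}{12190}\right) = \frac{2628}{1219} + \frac{\sqrt{103}}{12190}$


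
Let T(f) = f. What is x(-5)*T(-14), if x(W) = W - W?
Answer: 0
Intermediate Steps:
x(W) = 0
x(-5)*T(-14) = 0*(-14) = 0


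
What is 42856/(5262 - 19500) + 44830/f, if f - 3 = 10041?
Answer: 5773441/3972402 ≈ 1.4534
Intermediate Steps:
f = 10044 (f = 3 + 10041 = 10044)
42856/(5262 - 19500) + 44830/f = 42856/(5262 - 19500) + 44830/10044 = 42856/(-14238) + 44830*(1/10044) = 42856*(-1/14238) + 22415/5022 = -21428/7119 + 22415/5022 = 5773441/3972402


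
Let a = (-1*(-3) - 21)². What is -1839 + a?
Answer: -1515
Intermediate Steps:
a = 324 (a = (3 - 21)² = (-18)² = 324)
-1839 + a = -1839 + 324 = -1515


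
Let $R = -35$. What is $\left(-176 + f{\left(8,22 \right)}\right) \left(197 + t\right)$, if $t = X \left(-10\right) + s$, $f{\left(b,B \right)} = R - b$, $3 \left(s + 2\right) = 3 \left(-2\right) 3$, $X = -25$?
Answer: $-96141$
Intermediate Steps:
$s = -8$ ($s = -2 + \frac{3 \left(-2\right) 3}{3} = -2 + \frac{\left(-6\right) 3}{3} = -2 + \frac{1}{3} \left(-18\right) = -2 - 6 = -8$)
$f{\left(b,B \right)} = -35 - b$
$t = 242$ ($t = \left(-25\right) \left(-10\right) - 8 = 250 - 8 = 242$)
$\left(-176 + f{\left(8,22 \right)}\right) \left(197 + t\right) = \left(-176 - 43\right) \left(197 + 242\right) = \left(-176 - 43\right) 439 = \left(-219\right) 439 = -96141$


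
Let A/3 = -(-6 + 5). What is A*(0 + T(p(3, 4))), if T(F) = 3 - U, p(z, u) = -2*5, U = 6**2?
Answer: -99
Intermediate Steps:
U = 36
p(z, u) = -10
A = 3 (A = 3*(-(-6 + 5)) = 3*(-1*(-1)) = 3*1 = 3)
T(F) = -33 (T(F) = 3 - 1*36 = 3 - 36 = -33)
A*(0 + T(p(3, 4))) = 3*(0 - 33) = 3*(-33) = -99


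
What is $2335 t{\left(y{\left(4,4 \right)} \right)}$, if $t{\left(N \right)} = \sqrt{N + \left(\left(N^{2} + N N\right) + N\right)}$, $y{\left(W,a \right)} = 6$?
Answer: $4670 \sqrt{21} \approx 21401.0$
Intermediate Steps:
$t{\left(N \right)} = \sqrt{2 N + 2 N^{2}}$ ($t{\left(N \right)} = \sqrt{N + \left(\left(N^{2} + N^{2}\right) + N\right)} = \sqrt{N + \left(2 N^{2} + N\right)} = \sqrt{N + \left(N + 2 N^{2}\right)} = \sqrt{2 N + 2 N^{2}}$)
$2335 t{\left(y{\left(4,4 \right)} \right)} = 2335 \sqrt{2} \sqrt{6 \left(1 + 6\right)} = 2335 \sqrt{2} \sqrt{6 \cdot 7} = 2335 \sqrt{2} \sqrt{42} = 2335 \cdot 2 \sqrt{21} = 4670 \sqrt{21}$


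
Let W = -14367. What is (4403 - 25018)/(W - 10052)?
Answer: 20615/24419 ≈ 0.84422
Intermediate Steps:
(4403 - 25018)/(W - 10052) = (4403 - 25018)/(-14367 - 10052) = -20615/(-24419) = -20615*(-1/24419) = 20615/24419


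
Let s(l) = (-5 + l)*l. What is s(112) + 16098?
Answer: 28082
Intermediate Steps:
s(l) = l*(-5 + l)
s(112) + 16098 = 112*(-5 + 112) + 16098 = 112*107 + 16098 = 11984 + 16098 = 28082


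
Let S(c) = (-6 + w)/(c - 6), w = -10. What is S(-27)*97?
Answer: 1552/33 ≈ 47.030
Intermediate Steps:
S(c) = -16/(-6 + c) (S(c) = (-6 - 10)/(c - 6) = -16/(-6 + c))
S(-27)*97 = -16/(-6 - 27)*97 = -16/(-33)*97 = -16*(-1/33)*97 = (16/33)*97 = 1552/33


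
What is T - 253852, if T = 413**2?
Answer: -83283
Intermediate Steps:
T = 170569
T - 253852 = 170569 - 253852 = -83283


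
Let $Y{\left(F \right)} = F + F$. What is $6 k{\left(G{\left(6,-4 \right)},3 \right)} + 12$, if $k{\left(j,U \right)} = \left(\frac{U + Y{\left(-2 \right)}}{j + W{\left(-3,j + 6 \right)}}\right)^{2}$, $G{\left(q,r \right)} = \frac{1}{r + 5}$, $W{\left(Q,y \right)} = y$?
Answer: $\frac{387}{32} \approx 12.094$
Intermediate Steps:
$Y{\left(F \right)} = 2 F$
$G{\left(q,r \right)} = \frac{1}{5 + r}$
$k{\left(j,U \right)} = \frac{\left(-4 + U\right)^{2}}{\left(6 + 2 j\right)^{2}}$ ($k{\left(j,U \right)} = \left(\frac{U + 2 \left(-2\right)}{j + \left(j + 6\right)}\right)^{2} = \left(\frac{U - 4}{j + \left(6 + j\right)}\right)^{2} = \left(\frac{-4 + U}{6 + 2 j}\right)^{2} = \frac{\left(-4 + U\right)^{2}}{\left(6 + 2 j\right)^{2}}$)
$6 k{\left(G{\left(6,-4 \right)},3 \right)} + 12 = 6 \frac{\left(-4 + 3\right)^{2}}{4 \left(3 + \frac{1}{5 - 4}\right)^{2}} + 12 = 6 \frac{\left(-1\right)^{2}}{4 \left(3 + 1^{-1}\right)^{2}} + 12 = 6 \cdot \frac{1}{4} \cdot 1 \frac{1}{\left(3 + 1\right)^{2}} + 12 = 6 \cdot \frac{1}{4} \cdot 1 \cdot \frac{1}{16} + 12 = 6 \cdot \frac{1}{64} + 12 = \frac{3}{32} + 12 = \frac{387}{32}$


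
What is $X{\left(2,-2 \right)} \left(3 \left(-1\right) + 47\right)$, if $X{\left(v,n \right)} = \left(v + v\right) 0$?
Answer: $0$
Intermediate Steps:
$X{\left(v,n \right)} = 0$ ($X{\left(v,n \right)} = 2 v 0 = 0$)
$X{\left(2,-2 \right)} \left(3 \left(-1\right) + 47\right) = 0 \left(3 \left(-1\right) + 47\right) = 0 \left(-3 + 47\right) = 0 \cdot 44 = 0$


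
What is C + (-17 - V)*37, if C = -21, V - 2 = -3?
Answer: -613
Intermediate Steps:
V = -1 (V = 2 - 3 = -1)
C + (-17 - V)*37 = -21 + (-17 - 1*(-1))*37 = -21 + (-17 + 1)*37 = -21 - 16*37 = -21 - 592 = -613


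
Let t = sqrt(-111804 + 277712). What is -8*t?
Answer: -16*sqrt(41477) ≈ -3258.5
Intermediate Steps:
t = 2*sqrt(41477) (t = sqrt(165908) = 2*sqrt(41477) ≈ 407.32)
-8*t = -16*sqrt(41477)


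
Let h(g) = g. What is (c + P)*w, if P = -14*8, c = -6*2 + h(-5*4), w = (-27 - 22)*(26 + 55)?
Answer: 571536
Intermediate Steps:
w = -3969 (w = -49*81 = -3969)
c = -32 (c = -6*2 - 5*4 = -12 - 20 = -32)
P = -112
(c + P)*w = (-32 - 112)*(-3969) = -144*(-3969) = 571536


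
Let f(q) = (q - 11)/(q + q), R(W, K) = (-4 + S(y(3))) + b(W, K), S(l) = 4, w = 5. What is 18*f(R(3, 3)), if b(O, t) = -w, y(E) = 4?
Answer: 144/5 ≈ 28.800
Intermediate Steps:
b(O, t) = -5 (b(O, t) = -1*5 = -5)
R(W, K) = -5 (R(W, K) = (-4 + 4) - 5 = 0 - 5 = -5)
f(q) = (-11 + q)/(2*q) (f(q) = (-11 + q)/((2*q)) = (-11 + q)*(1/(2*q)) = (-11 + q)/(2*q))
18*f(R(3, 3)) = 18*((1/2)*(-11 - 5)/(-5)) = 18*((1/2)*(-1/5)*(-16)) = 18*(8/5) = 144/5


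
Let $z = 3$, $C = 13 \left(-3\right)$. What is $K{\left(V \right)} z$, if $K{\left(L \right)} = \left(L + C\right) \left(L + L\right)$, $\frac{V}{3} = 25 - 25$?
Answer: $0$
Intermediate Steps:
$C = -39$
$V = 0$ ($V = 3 \left(25 - 25\right) = 3 \cdot 0 = 0$)
$K{\left(L \right)} = 2 L \left(-39 + L\right)$ ($K{\left(L \right)} = \left(L - 39\right) \left(L + L\right) = \left(-39 + L\right) 2 L = 2 L \left(-39 + L\right)$)
$K{\left(V \right)} z = 2 \cdot 0 \left(-39 + 0\right) 3 = 2 \cdot 0 \left(-39\right) 3 = 0 \cdot 3 = 0$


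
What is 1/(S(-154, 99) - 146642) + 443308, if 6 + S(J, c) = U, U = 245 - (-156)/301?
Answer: 19535318801975/44067147 ≈ 4.4331e+5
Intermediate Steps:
U = 73901/301 (U = 245 - (-156)/301 = 245 - 1*(-156/301) = 245 + 156/301 = 73901/301 ≈ 245.52)
S(J, c) = 72095/301 (S(J, c) = -6 + 73901/301 = 72095/301)
1/(S(-154, 99) - 146642) + 443308 = 1/(72095/301 - 146642) + 443308 = 1/(-44067147/301) + 443308 = -301/44067147 + 443308 = 19535318801975/44067147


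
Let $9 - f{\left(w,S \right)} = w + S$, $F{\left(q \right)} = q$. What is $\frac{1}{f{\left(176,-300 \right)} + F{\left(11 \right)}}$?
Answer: $\frac{1}{144} \approx 0.0069444$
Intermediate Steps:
$f{\left(w,S \right)} = 9 - S - w$ ($f{\left(w,S \right)} = 9 - \left(w + S\right) = 9 - \left(S + w\right) = 9 - S - w$)
$\frac{1}{f{\left(176,-300 \right)} + F{\left(11 \right)}} = \frac{1}{\left(9 - -300 - 176\right) + 11} = \frac{1}{\left(9 + 300 - 176\right) + 11} = \frac{1}{133 + 11} = \frac{1}{144}$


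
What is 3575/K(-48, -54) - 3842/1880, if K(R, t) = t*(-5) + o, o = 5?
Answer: 10299/940 ≈ 10.956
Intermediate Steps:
K(R, t) = 5 - 5*t (K(R, t) = t*(-5) + 5 = -5*t + 5 = 5 - 5*t)
3575/K(-48, -54) - 3842/1880 = 3575/(5 - 5*(-54)) - 3842/1880 = 3575/(5 + 270) - 3842*1/1880 = 3575/275 - 1921/940 = 3575*(1/275) - 1921/940 = 13 - 1921/940 = 10299/940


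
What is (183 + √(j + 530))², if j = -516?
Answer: (183 + √14)² ≈ 34872.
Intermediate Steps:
(183 + √(j + 530))² = (183 + √(-516 + 530))² = (183 + √14)²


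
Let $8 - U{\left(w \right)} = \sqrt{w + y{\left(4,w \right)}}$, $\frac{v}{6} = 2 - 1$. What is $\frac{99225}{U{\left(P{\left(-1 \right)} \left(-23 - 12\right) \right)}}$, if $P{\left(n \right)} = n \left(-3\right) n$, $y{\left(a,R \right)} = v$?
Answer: $\frac{99225}{8 - \sqrt{111}} \approx -39132.0$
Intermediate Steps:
$v = 6$ ($v = 6 \left(2 - 1\right) = 6 \cdot 1 = 6$)
$y{\left(a,R \right)} = 6$
$P{\left(n \right)} = - 3 n^{2}$ ($P{\left(n \right)} = - 3 n n = - 3 n^{2}$)
$U{\left(w \right)} = 8 - \sqrt{6 + w}$ ($U{\left(w \right)} = 8 - \sqrt{w + 6} = 8 - \sqrt{6 + w}$)
$\frac{99225}{U{\left(P{\left(-1 \right)} \left(-23 - 12\right) \right)}} = \frac{99225}{8 - \sqrt{6 + - 3 \left(-1\right)^{2} \left(-23 - 12\right)}} = \frac{99225}{8 - \sqrt{6 + \left(-3\right) 1 \left(-23 - 12\right)}} = \frac{99225}{8 - \sqrt{6 - -105}} = \frac{99225}{8 - \sqrt{6 + 105}} = \frac{99225}{8 - \sqrt{111}}$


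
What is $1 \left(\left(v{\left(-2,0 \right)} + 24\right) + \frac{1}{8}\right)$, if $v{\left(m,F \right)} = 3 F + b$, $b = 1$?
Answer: $\frac{201}{8} \approx 25.125$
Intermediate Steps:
$v{\left(m,F \right)} = 1 + 3 F$ ($v{\left(m,F \right)} = 3 F + 1 = 1 + 3 F$)
$1 \left(\left(v{\left(-2,0 \right)} + 24\right) + \frac{1}{8}\right) = 1 \left(\left(\left(1 + 3 \cdot 0\right) + 24\right) + \frac{1}{8}\right) = 1 \left(\left(\left(1 + 0\right) + 24\right) + \frac{1}{8}\right) = 1 \left(\left(1 + 24\right) + \frac{1}{8}\right) = 1 \left(25 + \frac{1}{8}\right) = 1 \cdot \frac{201}{8} = \frac{201}{8}$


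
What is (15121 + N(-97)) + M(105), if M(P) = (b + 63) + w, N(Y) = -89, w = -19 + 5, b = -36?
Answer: 15045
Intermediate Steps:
w = -14
M(P) = 13 (M(P) = (-36 + 63) - 14 = 27 - 14 = 13)
(15121 + N(-97)) + M(105) = (15121 - 89) + 13 = 15032 + 13 = 15045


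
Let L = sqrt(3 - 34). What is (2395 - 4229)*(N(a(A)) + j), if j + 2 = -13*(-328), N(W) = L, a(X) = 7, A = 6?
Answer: -7816508 - 1834*I*sqrt(31) ≈ -7.8165e+6 - 10211.0*I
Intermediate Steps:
L = I*sqrt(31) (L = sqrt(-31) = I*sqrt(31) ≈ 5.5678*I)
N(W) = I*sqrt(31)
j = 4262 (j = -2 - 13*(-328) = -2 + 4264 = 4262)
(2395 - 4229)*(N(a(A)) + j) = (2395 - 4229)*(I*sqrt(31) + 4262) = -1834*(4262 + I*sqrt(31)) = -7816508 - 1834*I*sqrt(31)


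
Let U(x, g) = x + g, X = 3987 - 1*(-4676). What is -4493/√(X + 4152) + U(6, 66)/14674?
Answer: 36/7337 - 4493*√12815/12815 ≈ -39.685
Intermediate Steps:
X = 8663 (X = 3987 + 4676 = 8663)
U(x, g) = g + x
-4493/√(X + 4152) + U(6, 66)/14674 = -4493/√(8663 + 4152) + (66 + 6)/14674 = -4493*√12815/12815 + 72*(1/14674) = -4493*√12815/12815 + 36/7337 = 36/7337 - 4493*√12815/12815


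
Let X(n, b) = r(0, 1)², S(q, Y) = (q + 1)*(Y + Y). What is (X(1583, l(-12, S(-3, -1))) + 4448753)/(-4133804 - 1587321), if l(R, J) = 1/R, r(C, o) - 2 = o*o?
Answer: -4448762/5721125 ≈ -0.77760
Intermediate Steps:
r(C, o) = 2 + o² (r(C, o) = 2 + o*o = 2 + o²)
S(q, Y) = 2*Y*(1 + q) (S(q, Y) = (1 + q)*(2*Y) = 2*Y*(1 + q))
X(n, b) = 9 (X(n, b) = (2 + 1²)² = (2 + 1)² = 3² = 9)
(X(1583, l(-12, S(-3, -1))) + 4448753)/(-4133804 - 1587321) = (9 + 4448753)/(-4133804 - 1587321) = 4448762/(-5721125) = 4448762*(-1/5721125) = -4448762/5721125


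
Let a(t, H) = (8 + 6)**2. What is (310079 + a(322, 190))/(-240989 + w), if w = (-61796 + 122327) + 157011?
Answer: -310275/23447 ≈ -13.233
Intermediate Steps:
a(t, H) = 196 (a(t, H) = 14**2 = 196)
w = 217542 (w = 60531 + 157011 = 217542)
(310079 + a(322, 190))/(-240989 + w) = (310079 + 196)/(-240989 + 217542) = 310275/(-23447) = 310275*(-1/23447) = -310275/23447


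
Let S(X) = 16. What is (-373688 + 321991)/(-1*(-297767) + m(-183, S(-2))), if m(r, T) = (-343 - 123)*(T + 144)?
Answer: -51697/223207 ≈ -0.23161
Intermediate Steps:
m(r, T) = -67104 - 466*T (m(r, T) = -466*(144 + T) = -67104 - 466*T)
(-373688 + 321991)/(-1*(-297767) + m(-183, S(-2))) = (-373688 + 321991)/(-1*(-297767) + (-67104 - 466*16)) = -51697/(297767 + (-67104 - 7456)) = -51697/(297767 - 74560) = -51697/223207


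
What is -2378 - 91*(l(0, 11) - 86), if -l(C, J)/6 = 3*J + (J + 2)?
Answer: 30564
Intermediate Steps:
l(C, J) = -12 - 24*J (l(C, J) = -6*(3*J + (J + 2)) = -6*(3*J + (2 + J)) = -6*(2 + 4*J) = -12 - 24*J)
-2378 - 91*(l(0, 11) - 86) = -2378 - 91*((-12 - 24*11) - 86) = -2378 - 91*((-12 - 264) - 86) = -2378 - 91*(-276 - 86) = -2378 - 91*(-362) = -2378 - 1*(-32942) = -2378 + 32942 = 30564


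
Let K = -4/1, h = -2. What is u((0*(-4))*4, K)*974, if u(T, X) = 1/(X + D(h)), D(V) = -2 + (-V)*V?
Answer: -487/5 ≈ -97.400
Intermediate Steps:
D(V) = -2 - V²
K = -4 (K = -4*1 = -4)
u(T, X) = 1/(-6 + X) (u(T, X) = 1/(X + (-2 - 1*(-2)²)) = 1/(X + (-2 - 1*4)) = 1/(X + (-2 - 4)) = 1/(X - 6) = 1/(-6 + X))
u((0*(-4))*4, K)*974 = 974/(-6 - 4) = 974/(-10) = -⅒*974 = -487/5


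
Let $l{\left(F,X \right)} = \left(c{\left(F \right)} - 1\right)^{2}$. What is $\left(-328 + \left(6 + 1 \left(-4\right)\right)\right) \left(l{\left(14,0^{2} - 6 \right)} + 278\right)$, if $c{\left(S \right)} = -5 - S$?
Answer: $-221028$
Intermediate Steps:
$l{\left(F,X \right)} = \left(-6 - F\right)^{2}$ ($l{\left(F,X \right)} = \left(\left(-5 - F\right) - 1\right)^{2} = \left(-6 - F\right)^{2}$)
$\left(-328 + \left(6 + 1 \left(-4\right)\right)\right) \left(l{\left(14,0^{2} - 6 \right)} + 278\right) = \left(-328 + \left(6 + 1 \left(-4\right)\right)\right) \left(\left(6 + 14\right)^{2} + 278\right) = \left(-328 + \left(6 - 4\right)\right) \left(20^{2} + 278\right) = \left(-328 + 2\right) \left(400 + 278\right) = \left(-326\right) 678 = -221028$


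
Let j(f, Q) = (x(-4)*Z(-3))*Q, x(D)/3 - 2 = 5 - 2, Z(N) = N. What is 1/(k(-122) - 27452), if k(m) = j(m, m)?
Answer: -1/21962 ≈ -4.5533e-5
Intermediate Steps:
x(D) = 15 (x(D) = 6 + 3*(5 - 2) = 6 + 3*3 = 6 + 9 = 15)
j(f, Q) = -45*Q (j(f, Q) = (15*(-3))*Q = -45*Q)
k(m) = -45*m
1/(k(-122) - 27452) = 1/(-45*(-122) - 27452) = 1/(5490 - 27452) = 1/(-21962) = -1/21962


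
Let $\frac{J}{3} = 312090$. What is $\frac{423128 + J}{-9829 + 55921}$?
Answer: $\frac{679699}{23046} \approx 29.493$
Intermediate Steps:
$J = 936270$ ($J = 3 \cdot 312090 = 936270$)
$\frac{423128 + J}{-9829 + 55921} = \frac{423128 + 936270}{-9829 + 55921} = \frac{1359398}{46092} = 1359398 \cdot \frac{1}{46092} = \frac{679699}{23046}$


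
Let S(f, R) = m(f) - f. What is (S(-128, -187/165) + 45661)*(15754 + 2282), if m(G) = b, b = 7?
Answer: 825976656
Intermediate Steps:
m(G) = 7
S(f, R) = 7 - f
(S(-128, -187/165) + 45661)*(15754 + 2282) = ((7 - 1*(-128)) + 45661)*(15754 + 2282) = ((7 + 128) + 45661)*18036 = (135 + 45661)*18036 = 45796*18036 = 825976656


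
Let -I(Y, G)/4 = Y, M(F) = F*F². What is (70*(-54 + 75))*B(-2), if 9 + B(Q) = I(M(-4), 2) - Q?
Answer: 366030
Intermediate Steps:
M(F) = F³
I(Y, G) = -4*Y
B(Q) = 247 - Q (B(Q) = -9 + (-4*(-4)³ - Q) = -9 + (-4*(-64) - Q) = -9 + (256 - Q) = 247 - Q)
(70*(-54 + 75))*B(-2) = (70*(-54 + 75))*(247 - 1*(-2)) = (70*21)*(247 + 2) = 1470*249 = 366030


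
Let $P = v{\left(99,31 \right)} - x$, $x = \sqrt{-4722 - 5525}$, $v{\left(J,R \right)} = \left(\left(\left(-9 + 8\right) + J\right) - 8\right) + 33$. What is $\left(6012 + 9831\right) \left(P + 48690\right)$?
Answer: $773344359 - 15843 i \sqrt{10247} \approx 7.7334 \cdot 10^{8} - 1.6037 \cdot 10^{6} i$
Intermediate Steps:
$v{\left(J,R \right)} = 24 + J$ ($v{\left(J,R \right)} = \left(\left(-1 + J\right) - 8\right) + 33 = \left(-9 + J\right) + 33 = 24 + J$)
$x = i \sqrt{10247}$ ($x = \sqrt{-10247} = i \sqrt{10247} \approx 101.23 i$)
$P = 123 - i \sqrt{10247}$ ($P = \left(24 + 99\right) - i \sqrt{10247} = 123 - i \sqrt{10247} \approx 123.0 - 101.23 i$)
$\left(6012 + 9831\right) \left(P + 48690\right) = \left(6012 + 9831\right) \left(\left(123 - i \sqrt{10247}\right) + 48690\right) = 15843 \left(48813 - i \sqrt{10247}\right) = 773344359 - 15843 i \sqrt{10247}$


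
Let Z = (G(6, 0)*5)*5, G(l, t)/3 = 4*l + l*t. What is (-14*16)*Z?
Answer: -403200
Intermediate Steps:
G(l, t) = 12*l + 3*l*t (G(l, t) = 3*(4*l + l*t) = 12*l + 3*l*t)
Z = 1800 (Z = ((3*6*(4 + 0))*5)*5 = ((3*6*4)*5)*5 = (72*5)*5 = 360*5 = 1800)
(-14*16)*Z = -14*16*1800 = -224*1800 = -403200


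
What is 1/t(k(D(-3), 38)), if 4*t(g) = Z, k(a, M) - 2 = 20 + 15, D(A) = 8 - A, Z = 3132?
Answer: 1/783 ≈ 0.0012771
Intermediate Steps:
k(a, M) = 37 (k(a, M) = 2 + (20 + 15) = 2 + 35 = 37)
t(g) = 783 (t(g) = (¼)*3132 = 783)
1/t(k(D(-3), 38)) = 1/783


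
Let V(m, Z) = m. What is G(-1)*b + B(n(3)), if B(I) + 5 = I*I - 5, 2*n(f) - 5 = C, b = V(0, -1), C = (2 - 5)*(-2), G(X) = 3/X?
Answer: 81/4 ≈ 20.250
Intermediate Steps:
C = 6 (C = -3*(-2) = 6)
b = 0
n(f) = 11/2 (n(f) = 5/2 + (½)*6 = 5/2 + 3 = 11/2)
B(I) = -10 + I² (B(I) = -5 + (I*I - 5) = -5 + (I² - 5) = -5 + (-5 + I²) = -10 + I²)
G(-1)*b + B(n(3)) = (3/(-1))*0 + (-10 + (11/2)²) = (3*(-1))*0 + (-10 + 121/4) = -3*0 + 81/4 = 0 + 81/4 = 81/4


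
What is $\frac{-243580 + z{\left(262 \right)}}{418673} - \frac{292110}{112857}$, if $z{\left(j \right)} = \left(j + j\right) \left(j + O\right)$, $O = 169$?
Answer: $- \frac{41433400594}{15750059587} \approx -2.6307$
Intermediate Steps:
$z{\left(j \right)} = 2 j \left(169 + j\right)$ ($z{\left(j \right)} = \left(j + j\right) \left(j + 169\right) = 2 j \left(169 + j\right)$)
$\frac{-243580 + z{\left(262 \right)}}{418673} - \frac{292110}{112857} = \frac{-243580 + 2 \cdot 262 \left(169 + 262\right)}{418673} - \frac{292110}{112857} = \left(-243580 + 2 \cdot 262 \cdot 431\right) \frac{1}{418673} - \frac{97370}{37619} = \left(-243580 + 225844\right) \frac{1}{418673} - \frac{97370}{37619} = \left(-17736\right) \frac{1}{418673} - \frac{97370}{37619} = - \frac{17736}{418673} - \frac{97370}{37619} = - \frac{41433400594}{15750059587}$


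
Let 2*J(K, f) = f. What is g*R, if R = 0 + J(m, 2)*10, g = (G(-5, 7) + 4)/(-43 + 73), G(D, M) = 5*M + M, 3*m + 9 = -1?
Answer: 46/3 ≈ 15.333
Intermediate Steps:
m = -10/3 (m = -3 + (1/3)*(-1) = -3 - 1/3 = -10/3 ≈ -3.3333)
G(D, M) = 6*M
J(K, f) = f/2
g = 23/15 (g = (6*7 + 4)/(-43 + 73) = (42 + 4)/30 = 46*(1/30) = 23/15 ≈ 1.5333)
R = 10 (R = 0 + ((1/2)*2)*10 = 0 + 1*10 = 0 + 10 = 10)
g*R = (23/15)*10 = 46/3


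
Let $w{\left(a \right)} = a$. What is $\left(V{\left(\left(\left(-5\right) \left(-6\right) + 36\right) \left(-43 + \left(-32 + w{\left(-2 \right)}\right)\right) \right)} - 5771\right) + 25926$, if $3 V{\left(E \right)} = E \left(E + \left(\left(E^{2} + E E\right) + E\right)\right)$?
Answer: $-87483702941$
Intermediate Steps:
$V{\left(E \right)} = \frac{E \left(2 E + 2 E^{2}\right)}{3}$ ($V{\left(E \right)} = \frac{E \left(E + \left(\left(E^{2} + E E\right) + E\right)\right)}{3} = \frac{E \left(E + \left(\left(E^{2} + E^{2}\right) + E\right)\right)}{3} = \frac{E \left(E + \left(2 E^{2} + E\right)\right)}{3} = \frac{E \left(E + \left(E + 2 E^{2}\right)\right)}{3} = \frac{E \left(2 E + 2 E^{2}\right)}{3}$)
$\left(V{\left(\left(\left(-5\right) \left(-6\right) + 36\right) \left(-43 + \left(-32 + w{\left(-2 \right)}\right)\right) \right)} - 5771\right) + 25926 = \left(\frac{2 \left(\left(\left(-5\right) \left(-6\right) + 36\right) \left(-43 - 34\right)\right)^{2} \left(1 + \left(\left(-5\right) \left(-6\right) + 36\right) \left(-43 - 34\right)\right)}{3} - 5771\right) + 25926 = \left(\frac{2 \left(\left(30 + 36\right) \left(-43 - 34\right)\right)^{2} \left(1 + \left(30 + 36\right) \left(-43 - 34\right)\right)}{3} - 5771\right) + 25926 = \left(\frac{2 \left(66 \left(-77\right)\right)^{2} \left(1 + 66 \left(-77\right)\right)}{3} - 5771\right) + 25926 = \left(\frac{2 \left(-5082\right)^{2} \left(1 - 5082\right)}{3} - 5771\right) + 25926 = \left(\frac{2}{3} \cdot 25826724 \left(-5081\right) - 5771\right) + 25926 = \left(-87483723096 - 5771\right) + 25926 = -87483728867 + 25926 = -87483702941$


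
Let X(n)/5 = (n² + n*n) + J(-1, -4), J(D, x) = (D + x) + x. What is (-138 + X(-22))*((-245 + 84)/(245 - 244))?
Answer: -749777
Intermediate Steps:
J(D, x) = D + 2*x
X(n) = -45 + 10*n² (X(n) = 5*((n² + n*n) + (-1 + 2*(-4))) = 5*((n² + n²) + (-1 - 8)) = 5*(2*n² - 9) = 5*(-9 + 2*n²) = -45 + 10*n²)
(-138 + X(-22))*((-245 + 84)/(245 - 244)) = (-138 + (-45 + 10*(-22)²))*((-245 + 84)/(245 - 244)) = (-138 + (-45 + 10*484))*(-161/1) = (-138 + (-45 + 4840))*(-161*1) = (-138 + 4795)*(-161) = 4657*(-161) = -749777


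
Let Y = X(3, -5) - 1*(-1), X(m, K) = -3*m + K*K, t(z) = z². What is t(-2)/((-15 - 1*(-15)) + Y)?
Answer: 4/17 ≈ 0.23529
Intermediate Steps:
X(m, K) = K² - 3*m (X(m, K) = -3*m + K² = K² - 3*m)
Y = 17 (Y = ((-5)² - 3*3) - 1*(-1) = (25 - 9) + 1 = 16 + 1 = 17)
t(-2)/((-15 - 1*(-15)) + Y) = (-2)²/((-15 - 1*(-15)) + 17) = 4/((-15 + 15) + 17) = 4/(0 + 17) = 4/17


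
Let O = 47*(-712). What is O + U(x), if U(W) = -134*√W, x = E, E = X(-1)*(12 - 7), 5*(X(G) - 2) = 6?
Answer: -34000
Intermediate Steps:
X(G) = 16/5 (X(G) = 2 + (⅕)*6 = 2 + 6/5 = 16/5)
E = 16 (E = 16*(12 - 7)/5 = (16/5)*5 = 16)
x = 16
O = -33464
O + U(x) = -33464 - 134*√16 = -33464 - 134*4 = -33464 - 536 = -34000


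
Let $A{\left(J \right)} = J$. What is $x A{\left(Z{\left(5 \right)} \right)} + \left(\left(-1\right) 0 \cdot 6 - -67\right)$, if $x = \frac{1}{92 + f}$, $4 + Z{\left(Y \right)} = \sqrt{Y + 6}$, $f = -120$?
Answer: $\frac{470}{7} - \frac{\sqrt{11}}{28} \approx 67.024$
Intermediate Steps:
$Z{\left(Y \right)} = -4 + \sqrt{6 + Y}$ ($Z{\left(Y \right)} = -4 + \sqrt{Y + 6} = -4 + \sqrt{6 + Y}$)
$x = - \frac{1}{28}$ ($x = \frac{1}{92 - 120} = \frac{1}{-28} = - \frac{1}{28} \approx -0.035714$)
$x A{\left(Z{\left(5 \right)} \right)} + \left(\left(-1\right) 0 \cdot 6 - -67\right) = - \frac{-4 + \sqrt{6 + 5}}{28} + \left(\left(-1\right) 0 \cdot 6 - -67\right) = - \frac{-4 + \sqrt{11}}{28} + \left(0 \cdot 6 + 67\right) = \left(\frac{1}{7} - \frac{\sqrt{11}}{28}\right) + \left(0 + 67\right) = \left(\frac{1}{7} - \frac{\sqrt{11}}{28}\right) + 67 = \frac{470}{7} - \frac{\sqrt{11}}{28}$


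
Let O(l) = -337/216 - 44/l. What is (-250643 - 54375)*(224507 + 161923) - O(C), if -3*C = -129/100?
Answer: -1094758965148229/9288 ≈ -1.1787e+11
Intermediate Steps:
C = 43/100 (C = -(-43)/100 = -⅓*(-129/100) = 43/100 ≈ 0.43000)
O(l) = -337/216 - 44/l (O(l) = -337*1/216 - 44/l = -337/216 - 44/l)
(-250643 - 54375)*(224507 + 161923) - O(C) = (-250643 - 54375)*(224507 + 161923) - (-337/216 - 44/43/100) = -305018*386430 - (-337/216 - 44*100/43) = -117868105740 - (-337/216 - 4400/43) = -117868105740 - 1*(-964891/9288) = -117868105740 + 964891/9288 = -1094758965148229/9288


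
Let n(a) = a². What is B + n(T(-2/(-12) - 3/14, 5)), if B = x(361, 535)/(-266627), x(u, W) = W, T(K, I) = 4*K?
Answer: 4030097/117582507 ≈ 0.034275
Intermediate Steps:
B = -535/266627 (B = 535/(-266627) = 535*(-1/266627) = -535/266627 ≈ -0.0020065)
B + n(T(-2/(-12) - 3/14, 5)) = -535/266627 + (4*(-2/(-12) - 3/14))² = -535/266627 + (4*(-2*(-1/12) - 3*1/14))² = -535/266627 + (4*(⅙ - 3/14))² = -535/266627 + (4*(-1/21))² = -535/266627 + (-4/21)² = -535/266627 + 16/441 = 4030097/117582507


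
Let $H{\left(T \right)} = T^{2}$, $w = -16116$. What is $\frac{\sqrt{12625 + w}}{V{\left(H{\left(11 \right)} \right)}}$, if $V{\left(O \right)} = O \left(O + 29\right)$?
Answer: $\frac{i \sqrt{3491}}{18150} \approx 0.0032554 i$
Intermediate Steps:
$V{\left(O \right)} = O \left(29 + O\right)$
$\frac{\sqrt{12625 + w}}{V{\left(H{\left(11 \right)} \right)}} = \frac{\sqrt{12625 - 16116}}{11^{2} \left(29 + 11^{2}\right)} = \frac{\sqrt{-3491}}{121 \left(29 + 121\right)} = \frac{i \sqrt{3491}}{121 \cdot 150} = \frac{i \sqrt{3491}}{18150}$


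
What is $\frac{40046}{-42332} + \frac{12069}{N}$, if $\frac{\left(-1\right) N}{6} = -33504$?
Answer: $- \frac{209425061}{236381888} \approx -0.88596$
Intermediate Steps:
$N = 201024$ ($N = \left(-6\right) \left(-33504\right) = 201024$)
$\frac{40046}{-42332} + \frac{12069}{N} = \frac{40046}{-42332} + \frac{12069}{201024} = 40046 \left(- \frac{1}{42332}\right) + 12069 \cdot \frac{1}{201024} = - \frac{20023}{21166} + \frac{1341}{22336} = - \frac{209425061}{236381888}$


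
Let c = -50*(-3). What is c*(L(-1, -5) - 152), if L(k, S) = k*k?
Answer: -22650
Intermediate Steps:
L(k, S) = k**2
c = 150
c*(L(-1, -5) - 152) = 150*((-1)**2 - 152) = 150*(1 - 152) = 150*(-151) = -22650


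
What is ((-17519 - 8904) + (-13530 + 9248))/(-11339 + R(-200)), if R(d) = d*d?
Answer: -30705/28661 ≈ -1.0713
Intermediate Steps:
R(d) = d²
((-17519 - 8904) + (-13530 + 9248))/(-11339 + R(-200)) = ((-17519 - 8904) + (-13530 + 9248))/(-11339 + (-200)²) = (-26423 - 4282)/(-11339 + 40000) = -30705/28661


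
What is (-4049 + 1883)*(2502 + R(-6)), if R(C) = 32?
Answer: -5488644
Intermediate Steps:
(-4049 + 1883)*(2502 + R(-6)) = (-4049 + 1883)*(2502 + 32) = -2166*2534 = -5488644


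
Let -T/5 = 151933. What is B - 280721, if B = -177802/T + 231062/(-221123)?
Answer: -47155482426338779/167979403795 ≈ -2.8072e+5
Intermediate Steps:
T = -759665 (T = -5*151933 = -759665)
B = -136213602584/167979403795 (B = -177802/(-759665) + 231062/(-221123) = -177802*(-1/759665) + 231062*(-1/221123) = 177802/759665 - 231062/221123 = -136213602584/167979403795 ≈ -0.81089)
B - 280721 = -136213602584/167979403795 - 280721 = -47155482426338779/167979403795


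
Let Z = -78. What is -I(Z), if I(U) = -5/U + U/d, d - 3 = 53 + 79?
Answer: 601/1170 ≈ 0.51368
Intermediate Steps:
d = 135 (d = 3 + (53 + 79) = 3 + 132 = 135)
I(U) = -5/U + U/135
-I(Z) = -(-5/(-78) + (1/135)*(-78)) = -(-5*(-1/78) - 26/45) = -(5/78 - 26/45) = -1*(-601/1170) = 601/1170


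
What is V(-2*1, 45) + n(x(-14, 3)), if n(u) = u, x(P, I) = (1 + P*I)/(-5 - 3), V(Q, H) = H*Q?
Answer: -679/8 ≈ -84.875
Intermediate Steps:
x(P, I) = -1/8 - I*P/8 (x(P, I) = (1 + I*P)/(-8) = (1 + I*P)*(-1/8) = -1/8 - I*P/8)
V(-2*1, 45) + n(x(-14, 3)) = 45*(-2*1) + (-1/8 - 1/8*3*(-14)) = 45*(-2) + (-1/8 + 21/4) = -90 + 41/8 = -679/8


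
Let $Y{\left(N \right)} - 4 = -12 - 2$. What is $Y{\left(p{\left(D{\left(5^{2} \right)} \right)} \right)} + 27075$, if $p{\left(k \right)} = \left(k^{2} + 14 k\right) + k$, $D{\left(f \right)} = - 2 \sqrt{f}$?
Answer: $27065$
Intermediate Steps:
$p{\left(k \right)} = k^{2} + 15 k$
$Y{\left(N \right)} = -10$ ($Y{\left(N \right)} = 4 - 14 = -10$)
$Y{\left(p{\left(D{\left(5^{2} \right)} \right)} \right)} + 27075 = -10 + 27075 = 27065$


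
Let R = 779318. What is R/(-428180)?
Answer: -389659/214090 ≈ -1.8201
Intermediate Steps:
R/(-428180) = 779318/(-428180) = 779318*(-1/428180) = -389659/214090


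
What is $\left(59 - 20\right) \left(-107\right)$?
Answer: $-4173$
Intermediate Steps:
$\left(59 - 20\right) \left(-107\right) = 39 \left(-107\right) = -4173$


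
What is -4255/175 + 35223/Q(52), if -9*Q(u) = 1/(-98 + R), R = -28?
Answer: 1398000019/35 ≈ 3.9943e+7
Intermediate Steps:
Q(u) = 1/1134 (Q(u) = -1/(9*(-98 - 28)) = -1/9/(-126) = -1/9*(-1/126) = 1/1134)
-4255/175 + 35223/Q(52) = -4255/175 + 35223/(1/1134) = -4255*1/175 + 35223*1134 = -851/35 + 39942882 = 1398000019/35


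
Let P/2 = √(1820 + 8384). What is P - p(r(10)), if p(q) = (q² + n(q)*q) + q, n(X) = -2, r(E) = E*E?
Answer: -9900 + 4*√2551 ≈ -9698.0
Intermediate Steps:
r(E) = E²
p(q) = q² - q (p(q) = (q² - 2*q) + q = q² - q)
P = 4*√2551 (P = 2*√(1820 + 8384) = 2*√10204 = 2*(2*√2551) = 4*√2551 ≈ 202.03)
P - p(r(10)) = 4*√2551 - 10²*(-1 + 10²) = 4*√2551 - 100*(-1 + 100) = 4*√2551 - 100*99 = 4*√2551 - 1*9900 = 4*√2551 - 9900 = -9900 + 4*√2551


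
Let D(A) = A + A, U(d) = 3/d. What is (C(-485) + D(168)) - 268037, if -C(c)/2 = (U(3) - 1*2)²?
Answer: -267703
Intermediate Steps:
C(c) = -2 (C(c) = -2*(3/3 - 1*2)² = -2*(3*(⅓) - 2)² = -2*(1 - 2)² = -2*(-1)² = -2*1 = -2)
D(A) = 2*A
(C(-485) + D(168)) - 268037 = (-2 + 2*168) - 268037 = (-2 + 336) - 268037 = 334 - 268037 = -267703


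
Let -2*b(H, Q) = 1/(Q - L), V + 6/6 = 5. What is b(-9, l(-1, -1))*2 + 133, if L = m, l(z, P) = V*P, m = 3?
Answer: 932/7 ≈ 133.14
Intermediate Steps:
V = 4 (V = -1 + 5 = 4)
l(z, P) = 4*P
L = 3
b(H, Q) = -1/(2*(-3 + Q)) (b(H, Q) = -1/(2*(Q - 1*3)) = -1/(2*(Q - 3)) = -1/(2*(-3 + Q)))
b(-9, l(-1, -1))*2 + 133 = -1/(-6 + 2*(4*(-1)))*2 + 133 = -1/(-6 + 2*(-4))*2 + 133 = -1/(-6 - 8)*2 + 133 = -1/(-14)*2 + 133 = -1*(-1/14)*2 + 133 = (1/14)*2 + 133 = 1/7 + 133 = 932/7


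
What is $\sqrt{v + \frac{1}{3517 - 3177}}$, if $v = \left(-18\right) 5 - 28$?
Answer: $\frac{i \sqrt{3410115}}{170} \approx 10.863 i$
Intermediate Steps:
$v = -118$ ($v = -90 - 28 = -118$)
$\sqrt{v + \frac{1}{3517 - 3177}} = \sqrt{-118 + \frac{1}{3517 - 3177}} = \sqrt{-118 + \frac{1}{340}} = \sqrt{- \frac{40119}{340}} = \frac{i \sqrt{3410115}}{170}$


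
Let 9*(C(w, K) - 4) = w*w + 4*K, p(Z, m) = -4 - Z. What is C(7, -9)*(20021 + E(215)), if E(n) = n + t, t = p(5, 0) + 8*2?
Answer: 991907/9 ≈ 1.1021e+5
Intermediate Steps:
t = 7 (t = (-4 - 1*5) + 8*2 = (-4 - 5) + 16 = -9 + 16 = 7)
E(n) = 7 + n (E(n) = n + 7 = 7 + n)
C(w, K) = 4 + w²/9 + 4*K/9 (C(w, K) = 4 + (w*w + 4*K)/9 = 4 + (w² + 4*K)/9 = 4 + (w²/9 + 4*K/9) = 4 + w²/9 + 4*K/9)
C(7, -9)*(20021 + E(215)) = (4 + (⅑)*7² + (4/9)*(-9))*(20021 + (7 + 215)) = (4 + (⅑)*49 - 4)*(20021 + 222) = (4 + 49/9 - 4)*20243 = (49/9)*20243 = 991907/9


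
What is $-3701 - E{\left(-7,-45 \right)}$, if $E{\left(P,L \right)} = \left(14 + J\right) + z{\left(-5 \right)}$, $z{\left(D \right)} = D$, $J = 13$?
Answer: $-3723$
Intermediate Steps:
$E{\left(P,L \right)} = 22$ ($E{\left(P,L \right)} = \left(14 + 13\right) - 5 = 27 - 5 = 22$)
$-3701 - E{\left(-7,-45 \right)} = -3701 - 22 = -3723$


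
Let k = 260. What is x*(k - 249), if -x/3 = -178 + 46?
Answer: 4356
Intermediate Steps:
x = 396 (x = -3*(-178 + 46) = -3*(-132) = 396)
x*(k - 249) = 396*(260 - 249) = 396*11 = 4356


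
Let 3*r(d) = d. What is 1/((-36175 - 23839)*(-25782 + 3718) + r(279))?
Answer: 1/1324148989 ≈ 7.5520e-10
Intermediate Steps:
r(d) = d/3
1/((-36175 - 23839)*(-25782 + 3718) + r(279)) = 1/((-36175 - 23839)*(-25782 + 3718) + (⅓)*279) = 1/(-60014*(-22064) + 93) = 1/(1324148896 + 93) = 1/1324148989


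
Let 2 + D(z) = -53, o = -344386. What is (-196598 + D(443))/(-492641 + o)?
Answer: 65551/279009 ≈ 0.23494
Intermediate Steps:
D(z) = -55 (D(z) = -2 - 53 = -55)
(-196598 + D(443))/(-492641 + o) = (-196598 - 55)/(-492641 - 344386) = -196653/(-837027) = -196653*(-1/837027) = 65551/279009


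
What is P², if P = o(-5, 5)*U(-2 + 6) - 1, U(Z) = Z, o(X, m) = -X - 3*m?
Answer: 1681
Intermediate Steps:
P = -41 (P = (-1*(-5) - 3*5)*(-2 + 6) - 1 = (5 - 15)*4 - 1 = -10*4 - 1 = -40 - 1 = -41)
P² = (-41)² = 1681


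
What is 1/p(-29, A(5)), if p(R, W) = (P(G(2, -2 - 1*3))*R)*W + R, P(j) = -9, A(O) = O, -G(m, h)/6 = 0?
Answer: 1/1276 ≈ 0.00078370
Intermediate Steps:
G(m, h) = 0 (G(m, h) = -6*0 = 0)
p(R, W) = R - 9*R*W (p(R, W) = (-9*R)*W + R = -9*R*W + R = R - 9*R*W)
1/p(-29, A(5)) = 1/(-29*(1 - 9*5)) = 1/(-29*(1 - 45)) = 1/(-29*(-44)) = 1/1276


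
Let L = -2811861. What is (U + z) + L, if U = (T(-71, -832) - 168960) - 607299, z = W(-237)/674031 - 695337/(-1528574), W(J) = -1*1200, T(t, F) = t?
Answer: -1232311729656156669/343435420598 ≈ -3.5882e+6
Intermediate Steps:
W(J) = -1200
z = 155614801549/343435420598 (z = -1200/674031 - 695337/(-1528574) = -1200*1/674031 - 695337*(-1/1528574) = -400/224677 + 695337/1528574 = 155614801549/343435420598 ≈ 0.45311)
U = -776330 (U = (-71 - 168960) - 607299 = -169031 - 607299 = -776330)
(U + z) + L = (-776330 + 155614801549/343435420598) - 2811861 = -266619064458043791/343435420598 - 2811861 = -1232311729656156669/343435420598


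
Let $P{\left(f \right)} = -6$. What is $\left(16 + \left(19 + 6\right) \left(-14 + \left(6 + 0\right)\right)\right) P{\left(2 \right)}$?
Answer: $1104$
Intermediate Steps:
$\left(16 + \left(19 + 6\right) \left(-14 + \left(6 + 0\right)\right)\right) P{\left(2 \right)} = \left(16 + \left(19 + 6\right) \left(-14 + \left(6 + 0\right)\right)\right) \left(-6\right) = \left(16 + 25 \left(-14 + 6\right)\right) \left(-6\right) = \left(16 + 25 \left(-8\right)\right) \left(-6\right) = \left(16 - 200\right) \left(-6\right) = \left(-184\right) \left(-6\right) = 1104$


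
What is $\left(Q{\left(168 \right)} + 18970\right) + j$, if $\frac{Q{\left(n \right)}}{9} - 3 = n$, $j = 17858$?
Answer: $38367$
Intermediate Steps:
$Q{\left(n \right)} = 27 + 9 n$
$\left(Q{\left(168 \right)} + 18970\right) + j = \left(\left(27 + 9 \cdot 168\right) + 18970\right) + 17858 = \left(\left(27 + 1512\right) + 18970\right) + 17858 = \left(1539 + 18970\right) + 17858 = 20509 + 17858 = 38367$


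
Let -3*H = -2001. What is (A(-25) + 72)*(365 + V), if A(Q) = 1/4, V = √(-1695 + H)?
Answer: 105485/4 + 289*I*√257/2 ≈ 26371.0 + 2316.5*I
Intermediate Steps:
H = 667 (H = -⅓*(-2001) = 667)
V = 2*I*√257 (V = √(-1695 + 667) = √(-1028) = 2*I*√257 ≈ 32.062*I)
A(Q) = ¼
(A(-25) + 72)*(365 + V) = (¼ + 72)*(365 + 2*I*√257) = 289*(365 + 2*I*√257)/4 = 105485/4 + 289*I*√257/2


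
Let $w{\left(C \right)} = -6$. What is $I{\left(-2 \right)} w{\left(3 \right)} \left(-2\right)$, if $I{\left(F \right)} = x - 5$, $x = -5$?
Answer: $-120$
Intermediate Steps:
$I{\left(F \right)} = -10$ ($I{\left(F \right)} = -5 - 5 = -10$)
$I{\left(-2 \right)} w{\left(3 \right)} \left(-2\right) = \left(-10\right) \left(-6\right) \left(-2\right) = 60 \left(-2\right) = -120$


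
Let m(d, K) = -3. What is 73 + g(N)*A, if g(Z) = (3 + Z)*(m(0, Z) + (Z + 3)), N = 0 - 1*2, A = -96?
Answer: 265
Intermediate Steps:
N = -2 (N = 0 - 2 = -2)
g(Z) = Z*(3 + Z) (g(Z) = (3 + Z)*(-3 + (Z + 3)) = (3 + Z)*(-3 + (3 + Z)) = (3 + Z)*Z = Z*(3 + Z))
73 + g(N)*A = 73 - 2*(3 - 2)*(-96) = 73 - 2*1*(-96) = 73 - 2*(-96) = 73 + 192 = 265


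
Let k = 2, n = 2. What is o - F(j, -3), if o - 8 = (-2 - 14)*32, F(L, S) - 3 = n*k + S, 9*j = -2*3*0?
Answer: -508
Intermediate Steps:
j = 0 (j = (-2*3*0)/9 = (-6*0)/9 = (⅑)*0 = 0)
F(L, S) = 7 + S (F(L, S) = 3 + (2*2 + S) = 3 + (4 + S) = 7 + S)
o = -504 (o = 8 + (-2 - 14)*32 = 8 - 16*32 = 8 - 512 = -504)
o - F(j, -3) = -504 - (7 - 3) = -504 - 1*4 = -504 - 4 = -508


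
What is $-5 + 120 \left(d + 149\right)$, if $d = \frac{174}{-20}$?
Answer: $16831$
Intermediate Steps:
$d = - \frac{87}{10}$ ($d = 174 \left(- \frac{1}{20}\right) = - \frac{87}{10} \approx -8.7$)
$-5 + 120 \left(d + 149\right) = -5 + 120 \left(- \frac{87}{10} + 149\right) = -5 + 120 \cdot \frac{1403}{10} = -5 + 16836 = 16831$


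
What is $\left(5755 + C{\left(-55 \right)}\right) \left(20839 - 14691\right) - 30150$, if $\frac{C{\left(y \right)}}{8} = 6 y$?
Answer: $19120870$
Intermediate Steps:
$C{\left(y \right)} = 48 y$ ($C{\left(y \right)} = 8 \cdot 6 y = 48 y$)
$\left(5755 + C{\left(-55 \right)}\right) \left(20839 - 14691\right) - 30150 = \left(5755 + 48 \left(-55\right)\right) \left(20839 - 14691\right) - 30150 = \left(5755 - 2640\right) 6148 - 30150 = 3115 \cdot 6148 - 30150 = 19151020 - 30150 = 19120870$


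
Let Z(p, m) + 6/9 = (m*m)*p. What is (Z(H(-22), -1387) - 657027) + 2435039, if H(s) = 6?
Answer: 39961876/3 ≈ 1.3321e+7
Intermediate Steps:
Z(p, m) = -⅔ + p*m² (Z(p, m) = -⅔ + (m*m)*p = -⅔ + m²*p = -⅔ + p*m²)
(Z(H(-22), -1387) - 657027) + 2435039 = ((-⅔ + 6*(-1387)²) - 657027) + 2435039 = ((-⅔ + 6*1923769) - 657027) + 2435039 = ((-⅔ + 11542614) - 657027) + 2435039 = (34627840/3 - 657027) + 2435039 = 32656759/3 + 2435039 = 39961876/3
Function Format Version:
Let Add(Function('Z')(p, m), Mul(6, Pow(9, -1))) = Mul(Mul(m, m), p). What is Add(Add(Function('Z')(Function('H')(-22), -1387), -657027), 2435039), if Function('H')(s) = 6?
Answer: Rational(39961876, 3) ≈ 1.3321e+7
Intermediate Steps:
Function('Z')(p, m) = Add(Rational(-2, 3), Mul(p, Pow(m, 2))) (Function('Z')(p, m) = Add(Rational(-2, 3), Mul(Mul(m, m), p)) = Add(Rational(-2, 3), Mul(Pow(m, 2), p)) = Add(Rational(-2, 3), Mul(p, Pow(m, 2))))
Add(Add(Function('Z')(Function('H')(-22), -1387), -657027), 2435039) = Add(Add(Add(Rational(-2, 3), Mul(6, Pow(-1387, 2))), -657027), 2435039) = Add(Add(Add(Rational(-2, 3), Mul(6, 1923769)), -657027), 2435039) = Add(Add(Add(Rational(-2, 3), 11542614), -657027), 2435039) = Add(Add(Rational(34627840, 3), -657027), 2435039) = Add(Rational(32656759, 3), 2435039) = Rational(39961876, 3)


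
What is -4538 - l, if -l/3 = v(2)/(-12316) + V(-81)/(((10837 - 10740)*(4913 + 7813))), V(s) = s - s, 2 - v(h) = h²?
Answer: -27945001/6158 ≈ -4538.0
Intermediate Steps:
v(h) = 2 - h²
V(s) = 0
l = -3/6158 (l = -3*((2 - 1*2²)/(-12316) + 0/(((10837 - 10740)*(4913 + 7813)))) = -3*((2 - 1*4)*(-1/12316) + 0/((97*12726))) = -3*((2 - 4)*(-1/12316) + 0/1234422) = -3*(-2*(-1/12316) + 0*(1/1234422)) = -3*(1/6158 + 0) = -3*1/6158 = -3/6158 ≈ -0.00048717)
-4538 - l = -4538 - 1*(-3/6158) = -4538 + 3/6158 = -27945001/6158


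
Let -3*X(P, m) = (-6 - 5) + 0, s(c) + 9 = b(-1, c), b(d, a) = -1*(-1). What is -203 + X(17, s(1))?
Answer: -598/3 ≈ -199.33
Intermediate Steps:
b(d, a) = 1
s(c) = -8 (s(c) = -9 + 1 = -8)
X(P, m) = 11/3 (X(P, m) = -((-6 - 5) + 0)/3 = -(-11 + 0)/3 = -⅓*(-11) = 11/3)
-203 + X(17, s(1)) = -203 + 11/3 = -598/3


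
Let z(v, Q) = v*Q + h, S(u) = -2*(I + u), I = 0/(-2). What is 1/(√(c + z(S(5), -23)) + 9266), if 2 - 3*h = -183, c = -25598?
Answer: 27798/257652187 - 31*I*√237/257652187 ≈ 0.00010789 - 1.8523e-6*I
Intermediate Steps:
h = 185/3 (h = ⅔ - ⅓*(-183) = ⅔ + 61 = 185/3 ≈ 61.667)
I = 0 (I = 0*(-½) = 0)
S(u) = -2*u (S(u) = -2*(0 + u) = -2*u)
z(v, Q) = 185/3 + Q*v (z(v, Q) = v*Q + 185/3 = Q*v + 185/3 = 185/3 + Q*v)
1/(√(c + z(S(5), -23)) + 9266) = 1/(√(-25598 + (185/3 - (-46)*5)) + 9266) = 1/(√(-25598 + (185/3 - 23*(-10))) + 9266) = 1/(√(-25598 + (185/3 + 230)) + 9266) = 1/(√(-25598 + 875/3) + 9266) = 1/(√(-75919/3) + 9266) = 1/(31*I*√237/3 + 9266) = 1/(9266 + 31*I*√237/3)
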